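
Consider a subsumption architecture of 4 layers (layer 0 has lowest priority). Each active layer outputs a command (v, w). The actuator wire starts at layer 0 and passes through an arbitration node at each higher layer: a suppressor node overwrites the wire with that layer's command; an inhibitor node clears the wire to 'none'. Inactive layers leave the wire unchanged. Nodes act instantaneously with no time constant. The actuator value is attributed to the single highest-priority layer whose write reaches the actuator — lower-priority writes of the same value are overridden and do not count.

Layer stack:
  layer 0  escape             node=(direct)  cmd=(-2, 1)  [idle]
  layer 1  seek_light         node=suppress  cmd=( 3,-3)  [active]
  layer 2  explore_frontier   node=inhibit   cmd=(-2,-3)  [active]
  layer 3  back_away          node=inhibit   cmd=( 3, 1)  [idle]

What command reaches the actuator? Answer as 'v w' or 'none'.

L0 escape: idle → wire = none
L1 seek_light: active, suppressor → wire = (3, -3)
L2 explore_frontier: active, inhibitor → wire = none
L3 back_away: idle → wire stays none
actuator = none

none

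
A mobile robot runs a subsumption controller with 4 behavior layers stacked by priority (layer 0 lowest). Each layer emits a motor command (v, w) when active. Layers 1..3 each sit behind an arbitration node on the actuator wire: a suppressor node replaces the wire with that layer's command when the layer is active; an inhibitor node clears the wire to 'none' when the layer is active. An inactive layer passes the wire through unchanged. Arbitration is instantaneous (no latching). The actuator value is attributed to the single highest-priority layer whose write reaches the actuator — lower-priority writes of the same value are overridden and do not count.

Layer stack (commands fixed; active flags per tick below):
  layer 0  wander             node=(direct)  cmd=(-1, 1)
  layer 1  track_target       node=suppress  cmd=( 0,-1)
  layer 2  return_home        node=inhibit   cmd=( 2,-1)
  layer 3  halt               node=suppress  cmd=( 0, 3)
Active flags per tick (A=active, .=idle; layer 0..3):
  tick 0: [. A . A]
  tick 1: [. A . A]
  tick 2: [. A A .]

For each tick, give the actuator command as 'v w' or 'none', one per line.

0 3
0 3
none

tick 0:
  L0 wander: idle → wire = none
  L1 track_target: active, suppressor → wire = (0, -1)
  L2 return_home: idle → wire stays (0, -1)
  L3 halt: active, suppressor → wire = (0, 3)
  actuator = (0, 3)
tick 1:
  L0 wander: idle → wire = none
  L1 track_target: active, suppressor → wire = (0, -1)
  L2 return_home: idle → wire stays (0, -1)
  L3 halt: active, suppressor → wire = (0, 3)
  actuator = (0, 3)
tick 2:
  L0 wander: idle → wire = none
  L1 track_target: active, suppressor → wire = (0, -1)
  L2 return_home: active, inhibitor → wire = none
  L3 halt: idle → wire stays none
  actuator = none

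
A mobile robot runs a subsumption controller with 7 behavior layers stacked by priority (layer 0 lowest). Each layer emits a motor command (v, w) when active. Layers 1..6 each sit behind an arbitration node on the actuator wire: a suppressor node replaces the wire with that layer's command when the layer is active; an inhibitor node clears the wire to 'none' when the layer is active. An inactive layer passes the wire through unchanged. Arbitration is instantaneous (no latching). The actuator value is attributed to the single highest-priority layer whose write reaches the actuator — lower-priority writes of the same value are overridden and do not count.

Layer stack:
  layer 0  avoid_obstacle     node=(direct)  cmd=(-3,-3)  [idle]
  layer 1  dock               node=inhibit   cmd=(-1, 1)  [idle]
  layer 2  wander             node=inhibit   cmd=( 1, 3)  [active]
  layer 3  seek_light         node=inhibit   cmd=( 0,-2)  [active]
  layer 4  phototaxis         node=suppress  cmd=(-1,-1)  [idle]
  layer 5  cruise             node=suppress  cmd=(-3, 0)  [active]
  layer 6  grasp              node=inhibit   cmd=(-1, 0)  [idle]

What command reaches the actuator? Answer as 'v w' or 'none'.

L0 avoid_obstacle: idle → wire = none
L1 dock: idle → wire stays none
L2 wander: active, inhibitor → wire = none
L3 seek_light: active, inhibitor → wire = none
L4 phototaxis: idle → wire stays none
L5 cruise: active, suppressor → wire = (-3, 0)
L6 grasp: idle → wire stays (-3, 0)
actuator = (-3, 0)

-3 0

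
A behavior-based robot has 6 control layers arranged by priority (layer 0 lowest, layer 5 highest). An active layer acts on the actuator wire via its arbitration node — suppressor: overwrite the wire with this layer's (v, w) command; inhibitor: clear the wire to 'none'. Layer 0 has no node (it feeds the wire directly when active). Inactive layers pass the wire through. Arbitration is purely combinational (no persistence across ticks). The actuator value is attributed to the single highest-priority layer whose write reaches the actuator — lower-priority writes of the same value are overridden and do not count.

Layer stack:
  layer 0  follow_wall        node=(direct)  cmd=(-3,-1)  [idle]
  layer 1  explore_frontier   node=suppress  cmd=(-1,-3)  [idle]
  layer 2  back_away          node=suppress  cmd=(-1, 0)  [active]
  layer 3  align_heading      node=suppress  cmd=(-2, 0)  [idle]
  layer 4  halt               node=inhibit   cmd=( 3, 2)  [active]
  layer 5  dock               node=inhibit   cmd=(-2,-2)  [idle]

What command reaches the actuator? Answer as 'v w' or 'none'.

none

layer 0 (follow_wall) idle — none
layer 1 (explore_frontier) idle — unchanged: none
layer 2 (back_away) active — suppresses: (-1, 0)
layer 3 (align_heading) idle — unchanged: (-1, 0)
layer 4 (halt) active — inhibits: none
layer 5 (dock) idle — unchanged: none
→ actuator none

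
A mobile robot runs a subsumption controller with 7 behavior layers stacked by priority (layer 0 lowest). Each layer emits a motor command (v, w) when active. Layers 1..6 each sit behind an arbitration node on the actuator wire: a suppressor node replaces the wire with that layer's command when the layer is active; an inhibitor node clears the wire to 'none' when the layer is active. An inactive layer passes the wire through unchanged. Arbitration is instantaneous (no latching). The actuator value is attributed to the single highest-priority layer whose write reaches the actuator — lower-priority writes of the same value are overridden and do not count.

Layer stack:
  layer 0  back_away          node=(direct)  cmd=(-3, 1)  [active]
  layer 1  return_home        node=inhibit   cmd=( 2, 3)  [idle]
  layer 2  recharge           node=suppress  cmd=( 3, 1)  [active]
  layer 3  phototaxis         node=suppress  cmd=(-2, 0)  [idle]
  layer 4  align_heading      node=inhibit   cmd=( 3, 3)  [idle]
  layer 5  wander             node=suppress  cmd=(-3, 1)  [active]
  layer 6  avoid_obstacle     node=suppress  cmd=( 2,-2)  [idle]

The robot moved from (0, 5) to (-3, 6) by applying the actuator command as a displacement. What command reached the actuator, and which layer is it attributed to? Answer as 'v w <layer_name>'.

-3 1 wander

displacement = (-3, 6) − (0, 5) = (-3, 1)
layer 0 (back_away) active — direct: (-3, 1)
layer 1 (return_home) idle — unchanged: (-3, 1)
layer 2 (recharge) active — suppresses: (3, 1)
layer 3 (phototaxis) idle — unchanged: (3, 1)
layer 4 (align_heading) idle — unchanged: (3, 1)
layer 5 (wander) active — suppresses: (-3, 1)
layer 6 (avoid_obstacle) idle — unchanged: (-3, 1)
→ actuator (-3, 1) — from layer 5 (wander)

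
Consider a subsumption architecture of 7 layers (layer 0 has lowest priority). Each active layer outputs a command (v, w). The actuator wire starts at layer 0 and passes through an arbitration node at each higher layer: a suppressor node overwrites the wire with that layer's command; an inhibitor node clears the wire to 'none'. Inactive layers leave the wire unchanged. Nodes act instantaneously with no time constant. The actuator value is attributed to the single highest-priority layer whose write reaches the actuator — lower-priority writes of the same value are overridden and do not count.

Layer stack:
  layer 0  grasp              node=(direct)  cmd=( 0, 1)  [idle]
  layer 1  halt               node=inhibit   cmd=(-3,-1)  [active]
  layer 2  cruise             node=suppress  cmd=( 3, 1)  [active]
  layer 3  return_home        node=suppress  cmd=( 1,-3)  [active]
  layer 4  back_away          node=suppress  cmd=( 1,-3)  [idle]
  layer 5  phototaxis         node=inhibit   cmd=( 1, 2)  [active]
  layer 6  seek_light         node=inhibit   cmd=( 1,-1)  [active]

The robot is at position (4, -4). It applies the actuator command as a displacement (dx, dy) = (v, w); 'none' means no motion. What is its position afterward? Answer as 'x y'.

4 -4

L0 grasp: idle → wire = none
L1 halt: active, inhibitor → wire = none
L2 cruise: active, suppressor → wire = (3, 1)
L3 return_home: active, suppressor → wire = (1, -3)
L4 back_away: idle → wire stays (1, -3)
L5 phototaxis: active, inhibitor → wire = none
L6 seek_light: active, inhibitor → wire = none
actuator = none
position: (4, -4) + none = (4, -4)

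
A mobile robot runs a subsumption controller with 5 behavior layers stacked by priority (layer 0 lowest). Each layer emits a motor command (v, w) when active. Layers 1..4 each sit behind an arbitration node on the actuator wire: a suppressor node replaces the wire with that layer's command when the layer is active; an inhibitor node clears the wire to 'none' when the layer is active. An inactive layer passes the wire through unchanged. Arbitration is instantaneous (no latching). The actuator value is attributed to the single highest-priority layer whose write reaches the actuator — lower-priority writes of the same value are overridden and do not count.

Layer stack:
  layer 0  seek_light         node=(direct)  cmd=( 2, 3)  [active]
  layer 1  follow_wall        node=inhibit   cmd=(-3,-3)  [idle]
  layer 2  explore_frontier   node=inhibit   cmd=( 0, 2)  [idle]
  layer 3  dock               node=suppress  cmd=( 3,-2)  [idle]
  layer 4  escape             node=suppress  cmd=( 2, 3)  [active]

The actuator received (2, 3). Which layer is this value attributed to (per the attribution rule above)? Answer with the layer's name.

layer 0 (seek_light) active — direct: (2, 3)
layer 1 (follow_wall) idle — unchanged: (2, 3)
layer 2 (explore_frontier) idle — unchanged: (2, 3)
layer 3 (dock) idle — unchanged: (2, 3)
layer 4 (escape) active — suppresses: (2, 3)
→ actuator (2, 3)
last writer: layer 4 = escape

escape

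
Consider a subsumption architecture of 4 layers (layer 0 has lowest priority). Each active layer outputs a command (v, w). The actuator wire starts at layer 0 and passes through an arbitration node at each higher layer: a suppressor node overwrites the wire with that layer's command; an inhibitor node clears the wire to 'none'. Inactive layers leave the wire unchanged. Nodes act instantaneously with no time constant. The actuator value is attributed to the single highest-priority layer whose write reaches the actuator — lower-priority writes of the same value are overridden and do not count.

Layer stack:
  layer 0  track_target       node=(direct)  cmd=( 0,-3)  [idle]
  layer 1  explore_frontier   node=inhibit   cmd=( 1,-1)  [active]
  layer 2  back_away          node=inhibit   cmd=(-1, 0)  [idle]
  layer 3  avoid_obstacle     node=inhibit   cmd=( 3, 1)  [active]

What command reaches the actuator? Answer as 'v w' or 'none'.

layer 0 (track_target) idle — none
layer 1 (explore_frontier) active — inhibits: none
layer 2 (back_away) idle — unchanged: none
layer 3 (avoid_obstacle) active — inhibits: none
→ actuator none

none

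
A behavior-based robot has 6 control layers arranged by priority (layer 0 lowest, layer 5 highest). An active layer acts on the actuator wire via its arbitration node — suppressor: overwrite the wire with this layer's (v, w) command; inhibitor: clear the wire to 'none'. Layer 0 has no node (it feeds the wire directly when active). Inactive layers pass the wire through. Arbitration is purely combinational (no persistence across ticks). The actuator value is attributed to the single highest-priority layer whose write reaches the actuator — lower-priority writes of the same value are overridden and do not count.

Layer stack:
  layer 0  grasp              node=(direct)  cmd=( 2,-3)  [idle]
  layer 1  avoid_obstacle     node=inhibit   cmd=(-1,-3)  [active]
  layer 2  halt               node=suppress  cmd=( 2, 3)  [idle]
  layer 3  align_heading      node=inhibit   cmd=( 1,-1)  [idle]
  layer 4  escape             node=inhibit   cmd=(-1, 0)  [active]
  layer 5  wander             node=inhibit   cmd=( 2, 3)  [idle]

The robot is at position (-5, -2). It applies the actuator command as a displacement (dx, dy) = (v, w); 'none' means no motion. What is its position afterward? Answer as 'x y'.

-5 -2

layer 0 (grasp) idle — none
layer 1 (avoid_obstacle) active — inhibits: none
layer 2 (halt) idle — unchanged: none
layer 3 (align_heading) idle — unchanged: none
layer 4 (escape) active — inhibits: none
layer 5 (wander) idle — unchanged: none
→ actuator none
position: (-5, -2) + none = (-5, -2)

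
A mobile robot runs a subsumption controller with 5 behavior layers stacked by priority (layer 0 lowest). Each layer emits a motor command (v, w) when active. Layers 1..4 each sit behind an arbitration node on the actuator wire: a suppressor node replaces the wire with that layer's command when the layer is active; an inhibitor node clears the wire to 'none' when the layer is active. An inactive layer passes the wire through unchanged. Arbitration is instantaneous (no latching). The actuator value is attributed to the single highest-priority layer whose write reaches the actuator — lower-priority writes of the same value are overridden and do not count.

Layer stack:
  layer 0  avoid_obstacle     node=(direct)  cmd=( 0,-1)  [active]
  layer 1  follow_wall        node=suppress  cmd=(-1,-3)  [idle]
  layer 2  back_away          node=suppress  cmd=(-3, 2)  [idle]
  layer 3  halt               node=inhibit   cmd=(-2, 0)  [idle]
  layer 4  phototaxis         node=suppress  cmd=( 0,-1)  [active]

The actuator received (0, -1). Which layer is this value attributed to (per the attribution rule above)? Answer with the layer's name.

[0] avoid_obstacle on; wire := (0, -1)
[1] follow_wall off; pass (0, -1)
[2] back_away off; pass (0, -1)
[3] halt off; pass (0, -1)
[4] phototaxis on (suppress); wire := (0, -1)
output (0, -1)
last writer: layer 4 = phototaxis

phototaxis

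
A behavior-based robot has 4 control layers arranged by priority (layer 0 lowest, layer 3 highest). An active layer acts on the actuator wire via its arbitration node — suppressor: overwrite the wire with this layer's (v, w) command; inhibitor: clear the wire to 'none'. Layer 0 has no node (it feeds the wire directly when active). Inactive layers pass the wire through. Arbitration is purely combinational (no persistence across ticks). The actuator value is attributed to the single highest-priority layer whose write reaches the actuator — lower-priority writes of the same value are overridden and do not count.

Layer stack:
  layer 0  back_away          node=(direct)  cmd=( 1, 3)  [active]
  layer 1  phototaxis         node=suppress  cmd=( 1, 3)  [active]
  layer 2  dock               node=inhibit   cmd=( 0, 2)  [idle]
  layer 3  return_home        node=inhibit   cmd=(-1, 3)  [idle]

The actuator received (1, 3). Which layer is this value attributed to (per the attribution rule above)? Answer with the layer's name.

phototaxis

L0 back_away: active, feeds wire = (1, 3)
L1 phototaxis: active, suppressor → wire = (1, 3)
L2 dock: idle → wire stays (1, 3)
L3 return_home: idle → wire stays (1, 3)
actuator = (1, 3)
last writer: layer 1 = phototaxis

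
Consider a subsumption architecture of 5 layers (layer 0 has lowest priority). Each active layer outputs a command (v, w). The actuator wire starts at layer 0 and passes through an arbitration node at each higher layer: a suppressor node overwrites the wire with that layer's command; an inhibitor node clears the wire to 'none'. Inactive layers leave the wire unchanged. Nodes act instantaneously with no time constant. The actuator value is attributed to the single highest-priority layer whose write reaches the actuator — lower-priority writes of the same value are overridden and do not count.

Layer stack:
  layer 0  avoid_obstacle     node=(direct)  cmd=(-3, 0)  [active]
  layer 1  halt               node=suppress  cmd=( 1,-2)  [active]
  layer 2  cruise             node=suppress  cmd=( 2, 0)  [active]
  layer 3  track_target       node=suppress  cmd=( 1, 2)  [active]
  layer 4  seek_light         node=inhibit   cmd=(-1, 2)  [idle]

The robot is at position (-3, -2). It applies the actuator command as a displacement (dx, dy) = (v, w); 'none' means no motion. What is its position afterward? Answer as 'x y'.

[0] avoid_obstacle on; wire := (-3, 0)
[1] halt on (suppress); wire := (1, -2)
[2] cruise on (suppress); wire := (2, 0)
[3] track_target on (suppress); wire := (1, 2)
[4] seek_light off; pass (1, 2)
output (1, 2)
position: (-3, -2) + (1, 2) = (-2, 0)

-2 0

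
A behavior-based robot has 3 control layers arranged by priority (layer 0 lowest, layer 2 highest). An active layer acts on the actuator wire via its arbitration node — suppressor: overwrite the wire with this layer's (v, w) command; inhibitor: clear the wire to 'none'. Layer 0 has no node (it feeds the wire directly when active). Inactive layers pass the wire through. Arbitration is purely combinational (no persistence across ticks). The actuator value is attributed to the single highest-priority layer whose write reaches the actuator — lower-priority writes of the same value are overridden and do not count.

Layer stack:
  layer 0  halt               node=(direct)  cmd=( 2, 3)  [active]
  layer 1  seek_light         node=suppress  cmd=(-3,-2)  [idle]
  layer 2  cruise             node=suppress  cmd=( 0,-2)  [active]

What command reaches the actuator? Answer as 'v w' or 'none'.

0 -2

[0] halt on; wire := (2, 3)
[1] seek_light off; pass (2, 3)
[2] cruise on (suppress); wire := (0, -2)
output (0, -2)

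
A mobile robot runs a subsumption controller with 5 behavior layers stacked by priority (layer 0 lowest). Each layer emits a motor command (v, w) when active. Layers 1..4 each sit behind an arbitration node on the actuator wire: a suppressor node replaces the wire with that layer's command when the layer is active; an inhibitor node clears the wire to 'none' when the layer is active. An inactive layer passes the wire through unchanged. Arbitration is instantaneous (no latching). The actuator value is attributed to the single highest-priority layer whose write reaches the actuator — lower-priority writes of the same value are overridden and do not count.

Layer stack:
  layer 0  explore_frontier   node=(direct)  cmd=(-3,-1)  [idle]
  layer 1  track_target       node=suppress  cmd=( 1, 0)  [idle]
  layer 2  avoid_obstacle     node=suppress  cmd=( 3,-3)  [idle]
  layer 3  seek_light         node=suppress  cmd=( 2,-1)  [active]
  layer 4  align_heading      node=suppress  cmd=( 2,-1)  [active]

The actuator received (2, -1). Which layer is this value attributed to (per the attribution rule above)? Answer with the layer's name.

[0] explore_frontier off; wire := none
[1] track_target off; pass none
[2] avoid_obstacle off; pass none
[3] seek_light on (suppress); wire := (2, -1)
[4] align_heading on (suppress); wire := (2, -1)
output (2, -1)
last writer: layer 4 = align_heading

align_heading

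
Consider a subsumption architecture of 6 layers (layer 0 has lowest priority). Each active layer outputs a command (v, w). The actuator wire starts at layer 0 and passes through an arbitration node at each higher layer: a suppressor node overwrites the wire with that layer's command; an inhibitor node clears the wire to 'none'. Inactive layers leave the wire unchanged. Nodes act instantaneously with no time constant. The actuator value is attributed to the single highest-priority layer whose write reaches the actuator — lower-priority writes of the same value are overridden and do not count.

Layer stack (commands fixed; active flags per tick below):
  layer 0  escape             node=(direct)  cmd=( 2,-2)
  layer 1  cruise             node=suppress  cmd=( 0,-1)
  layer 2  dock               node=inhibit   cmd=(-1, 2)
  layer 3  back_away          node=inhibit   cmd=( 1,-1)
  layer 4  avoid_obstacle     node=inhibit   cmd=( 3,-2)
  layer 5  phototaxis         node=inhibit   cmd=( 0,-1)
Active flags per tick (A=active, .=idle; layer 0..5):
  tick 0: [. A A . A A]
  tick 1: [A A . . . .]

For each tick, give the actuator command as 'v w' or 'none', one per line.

none
0 -1

tick 0:
  [0] escape off; wire := none
  [1] cruise on (suppress); wire := (0, -1)
  [2] dock on (inhibit); wire := none
  [3] back_away off; pass none
  [4] avoid_obstacle on (inhibit); wire := none
  [5] phototaxis on (inhibit); wire := none
  output none
tick 1:
  [0] escape on; wire := (2, -2)
  [1] cruise on (suppress); wire := (0, -1)
  [2] dock off; pass (0, -1)
  [3] back_away off; pass (0, -1)
  [4] avoid_obstacle off; pass (0, -1)
  [5] phototaxis off; pass (0, -1)
  output (0, -1)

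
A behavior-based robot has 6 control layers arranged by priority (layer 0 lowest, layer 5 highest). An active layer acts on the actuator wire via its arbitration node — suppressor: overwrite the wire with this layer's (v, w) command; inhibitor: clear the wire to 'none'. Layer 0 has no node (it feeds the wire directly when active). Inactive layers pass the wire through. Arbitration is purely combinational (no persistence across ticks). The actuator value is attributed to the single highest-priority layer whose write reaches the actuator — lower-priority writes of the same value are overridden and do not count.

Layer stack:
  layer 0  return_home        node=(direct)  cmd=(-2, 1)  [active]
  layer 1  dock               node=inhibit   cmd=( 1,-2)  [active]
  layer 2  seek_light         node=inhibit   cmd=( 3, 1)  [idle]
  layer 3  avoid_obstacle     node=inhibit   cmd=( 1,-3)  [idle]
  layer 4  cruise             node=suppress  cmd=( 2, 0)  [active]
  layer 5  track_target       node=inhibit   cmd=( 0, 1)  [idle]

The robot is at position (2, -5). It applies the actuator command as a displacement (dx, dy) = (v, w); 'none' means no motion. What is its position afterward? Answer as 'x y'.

4 -5

L0 return_home: active, feeds wire = (-2, 1)
L1 dock: active, inhibitor → wire = none
L2 seek_light: idle → wire stays none
L3 avoid_obstacle: idle → wire stays none
L4 cruise: active, suppressor → wire = (2, 0)
L5 track_target: idle → wire stays (2, 0)
actuator = (2, 0)
position: (2, -5) + (2, 0) = (4, -5)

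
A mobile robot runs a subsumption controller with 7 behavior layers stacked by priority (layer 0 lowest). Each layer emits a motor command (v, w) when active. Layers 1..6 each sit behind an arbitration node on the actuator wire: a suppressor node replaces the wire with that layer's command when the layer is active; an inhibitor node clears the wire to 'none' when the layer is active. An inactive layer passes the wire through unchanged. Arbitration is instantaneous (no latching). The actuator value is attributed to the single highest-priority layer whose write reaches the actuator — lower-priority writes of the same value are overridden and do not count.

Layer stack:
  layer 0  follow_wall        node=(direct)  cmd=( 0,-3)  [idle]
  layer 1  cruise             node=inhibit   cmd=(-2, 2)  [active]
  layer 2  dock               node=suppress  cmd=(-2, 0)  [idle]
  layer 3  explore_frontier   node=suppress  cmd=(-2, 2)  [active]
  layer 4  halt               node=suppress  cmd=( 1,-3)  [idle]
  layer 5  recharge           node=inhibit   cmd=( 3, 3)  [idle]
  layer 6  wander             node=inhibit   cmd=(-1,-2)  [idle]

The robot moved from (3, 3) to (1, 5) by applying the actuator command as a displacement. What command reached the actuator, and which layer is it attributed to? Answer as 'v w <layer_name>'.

displacement = (1, 5) − (3, 3) = (-2, 2)
L0 follow_wall: idle → wire = none
L1 cruise: active, inhibitor → wire = none
L2 dock: idle → wire stays none
L3 explore_frontier: active, suppressor → wire = (-2, 2)
L4 halt: idle → wire stays (-2, 2)
L5 recharge: idle → wire stays (-2, 2)
L6 wander: idle → wire stays (-2, 2)
actuator = (-2, 2) — from layer 3 (explore_frontier)

-2 2 explore_frontier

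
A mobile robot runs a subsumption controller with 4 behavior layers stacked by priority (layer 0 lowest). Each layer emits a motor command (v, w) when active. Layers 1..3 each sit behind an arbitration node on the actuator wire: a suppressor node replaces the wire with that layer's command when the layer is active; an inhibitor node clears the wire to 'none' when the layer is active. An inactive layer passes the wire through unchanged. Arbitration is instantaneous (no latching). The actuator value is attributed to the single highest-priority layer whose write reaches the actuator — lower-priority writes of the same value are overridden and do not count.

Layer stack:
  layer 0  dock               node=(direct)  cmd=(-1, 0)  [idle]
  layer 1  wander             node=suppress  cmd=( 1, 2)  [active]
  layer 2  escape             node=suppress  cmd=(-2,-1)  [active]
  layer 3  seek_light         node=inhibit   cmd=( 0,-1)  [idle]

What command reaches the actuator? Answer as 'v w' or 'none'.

[0] dock off; wire := none
[1] wander on (suppress); wire := (1, 2)
[2] escape on (suppress); wire := (-2, -1)
[3] seek_light off; pass (-2, -1)
output (-2, -1)

-2 -1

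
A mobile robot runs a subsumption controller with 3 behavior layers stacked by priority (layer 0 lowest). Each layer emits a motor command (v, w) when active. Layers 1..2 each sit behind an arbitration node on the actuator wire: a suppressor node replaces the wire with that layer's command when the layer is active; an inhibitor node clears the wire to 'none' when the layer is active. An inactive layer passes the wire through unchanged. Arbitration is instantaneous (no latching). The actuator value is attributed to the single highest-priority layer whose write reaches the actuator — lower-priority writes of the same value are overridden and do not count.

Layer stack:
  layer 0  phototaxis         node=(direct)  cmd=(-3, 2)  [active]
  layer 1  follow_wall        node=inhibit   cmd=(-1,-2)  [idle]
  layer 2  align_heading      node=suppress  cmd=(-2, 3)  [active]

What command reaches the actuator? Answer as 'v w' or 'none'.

-2 3

[0] phototaxis on; wire := (-3, 2)
[1] follow_wall off; pass (-3, 2)
[2] align_heading on (suppress); wire := (-2, 3)
output (-2, 3)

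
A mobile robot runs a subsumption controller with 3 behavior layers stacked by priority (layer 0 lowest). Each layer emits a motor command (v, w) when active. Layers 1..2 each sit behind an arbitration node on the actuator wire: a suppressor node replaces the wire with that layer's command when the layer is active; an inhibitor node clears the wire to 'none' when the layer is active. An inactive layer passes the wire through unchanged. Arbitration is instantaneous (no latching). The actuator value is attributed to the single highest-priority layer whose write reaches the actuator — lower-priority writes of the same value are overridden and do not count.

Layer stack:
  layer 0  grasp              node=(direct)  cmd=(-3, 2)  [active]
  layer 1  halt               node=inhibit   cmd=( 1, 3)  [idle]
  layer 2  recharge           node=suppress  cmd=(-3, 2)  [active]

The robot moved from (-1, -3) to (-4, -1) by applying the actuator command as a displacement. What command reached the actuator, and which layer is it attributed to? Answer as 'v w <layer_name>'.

displacement = (-4, -1) − (-1, -3) = (-3, 2)
layer 0 (grasp) active — direct: (-3, 2)
layer 1 (halt) idle — unchanged: (-3, 2)
layer 2 (recharge) active — suppresses: (-3, 2)
→ actuator (-3, 2) — from layer 2 (recharge)

-3 2 recharge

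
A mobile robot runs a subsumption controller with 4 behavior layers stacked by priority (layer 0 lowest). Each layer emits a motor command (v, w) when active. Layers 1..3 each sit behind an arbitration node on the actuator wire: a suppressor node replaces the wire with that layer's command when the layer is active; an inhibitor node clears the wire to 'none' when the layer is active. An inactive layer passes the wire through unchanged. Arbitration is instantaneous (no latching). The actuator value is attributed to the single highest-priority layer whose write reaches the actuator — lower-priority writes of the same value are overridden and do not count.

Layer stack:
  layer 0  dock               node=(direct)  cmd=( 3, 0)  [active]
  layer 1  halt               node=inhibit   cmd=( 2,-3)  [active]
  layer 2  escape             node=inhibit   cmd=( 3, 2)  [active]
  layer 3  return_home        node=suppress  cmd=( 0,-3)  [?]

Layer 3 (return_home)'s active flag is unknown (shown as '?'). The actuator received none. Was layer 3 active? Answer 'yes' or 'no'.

If layer 3 is active=yes:
  actuator would be (0, -3)
If layer 3 is active=no:
  actuator would be none
Observed none, so layer 3 was idle.

no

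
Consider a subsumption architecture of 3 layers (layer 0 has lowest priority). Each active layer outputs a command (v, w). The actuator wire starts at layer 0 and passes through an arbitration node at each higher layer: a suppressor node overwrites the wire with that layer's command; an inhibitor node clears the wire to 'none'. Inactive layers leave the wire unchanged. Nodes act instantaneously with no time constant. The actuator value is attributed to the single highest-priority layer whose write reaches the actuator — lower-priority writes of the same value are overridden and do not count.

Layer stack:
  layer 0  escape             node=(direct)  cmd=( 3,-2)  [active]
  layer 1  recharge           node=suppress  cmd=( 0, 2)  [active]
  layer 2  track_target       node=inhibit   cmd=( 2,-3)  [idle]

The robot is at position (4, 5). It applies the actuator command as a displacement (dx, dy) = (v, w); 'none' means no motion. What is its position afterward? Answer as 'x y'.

L0 escape: active, feeds wire = (3, -2)
L1 recharge: active, suppressor → wire = (0, 2)
L2 track_target: idle → wire stays (0, 2)
actuator = (0, 2)
position: (4, 5) + (0, 2) = (4, 7)

4 7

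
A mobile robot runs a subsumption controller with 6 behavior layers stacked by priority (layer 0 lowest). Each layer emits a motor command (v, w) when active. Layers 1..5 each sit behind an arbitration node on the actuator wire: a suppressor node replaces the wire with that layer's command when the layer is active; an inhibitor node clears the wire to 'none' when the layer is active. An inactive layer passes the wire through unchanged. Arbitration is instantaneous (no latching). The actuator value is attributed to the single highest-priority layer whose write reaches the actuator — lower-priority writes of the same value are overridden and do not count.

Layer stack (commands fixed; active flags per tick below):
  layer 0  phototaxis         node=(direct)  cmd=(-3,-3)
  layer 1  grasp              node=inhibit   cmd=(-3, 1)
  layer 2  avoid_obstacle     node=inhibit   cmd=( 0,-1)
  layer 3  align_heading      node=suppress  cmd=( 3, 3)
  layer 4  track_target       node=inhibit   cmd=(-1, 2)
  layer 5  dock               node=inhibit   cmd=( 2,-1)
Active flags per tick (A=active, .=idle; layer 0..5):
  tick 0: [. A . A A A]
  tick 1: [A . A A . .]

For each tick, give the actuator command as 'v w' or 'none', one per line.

tick 0:
  L0 phototaxis: idle → wire = none
  L1 grasp: active, inhibitor → wire = none
  L2 avoid_obstacle: idle → wire stays none
  L3 align_heading: active, suppressor → wire = (3, 3)
  L4 track_target: active, inhibitor → wire = none
  L5 dock: active, inhibitor → wire = none
  actuator = none
tick 1:
  L0 phototaxis: active, feeds wire = (-3, -3)
  L1 grasp: idle → wire stays (-3, -3)
  L2 avoid_obstacle: active, inhibitor → wire = none
  L3 align_heading: active, suppressor → wire = (3, 3)
  L4 track_target: idle → wire stays (3, 3)
  L5 dock: idle → wire stays (3, 3)
  actuator = (3, 3)

none
3 3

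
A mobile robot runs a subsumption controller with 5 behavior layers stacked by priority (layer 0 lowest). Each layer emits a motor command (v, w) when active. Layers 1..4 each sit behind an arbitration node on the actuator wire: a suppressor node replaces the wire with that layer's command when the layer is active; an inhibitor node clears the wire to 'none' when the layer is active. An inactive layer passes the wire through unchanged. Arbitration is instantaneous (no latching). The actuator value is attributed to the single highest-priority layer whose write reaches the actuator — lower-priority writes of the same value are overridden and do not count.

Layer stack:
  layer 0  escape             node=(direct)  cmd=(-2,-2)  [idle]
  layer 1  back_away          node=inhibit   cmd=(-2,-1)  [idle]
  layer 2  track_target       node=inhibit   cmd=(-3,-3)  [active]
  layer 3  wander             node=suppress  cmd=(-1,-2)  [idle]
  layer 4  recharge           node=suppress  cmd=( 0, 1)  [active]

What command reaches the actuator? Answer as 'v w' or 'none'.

0 1

L0 escape: idle → wire = none
L1 back_away: idle → wire stays none
L2 track_target: active, inhibitor → wire = none
L3 wander: idle → wire stays none
L4 recharge: active, suppressor → wire = (0, 1)
actuator = (0, 1)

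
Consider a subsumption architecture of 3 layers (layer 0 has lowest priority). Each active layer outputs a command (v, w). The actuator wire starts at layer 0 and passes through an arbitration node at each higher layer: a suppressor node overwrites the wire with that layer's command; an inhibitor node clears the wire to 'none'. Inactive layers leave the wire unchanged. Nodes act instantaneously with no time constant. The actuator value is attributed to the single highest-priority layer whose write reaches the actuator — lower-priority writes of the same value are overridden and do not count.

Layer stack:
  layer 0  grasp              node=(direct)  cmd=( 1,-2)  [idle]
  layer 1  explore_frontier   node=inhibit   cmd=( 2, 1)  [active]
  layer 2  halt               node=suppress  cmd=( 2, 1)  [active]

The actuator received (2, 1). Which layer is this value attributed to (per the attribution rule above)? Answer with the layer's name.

[0] grasp off; wire := none
[1] explore_frontier on (inhibit); wire := none
[2] halt on (suppress); wire := (2, 1)
output (2, 1)
last writer: layer 2 = halt

halt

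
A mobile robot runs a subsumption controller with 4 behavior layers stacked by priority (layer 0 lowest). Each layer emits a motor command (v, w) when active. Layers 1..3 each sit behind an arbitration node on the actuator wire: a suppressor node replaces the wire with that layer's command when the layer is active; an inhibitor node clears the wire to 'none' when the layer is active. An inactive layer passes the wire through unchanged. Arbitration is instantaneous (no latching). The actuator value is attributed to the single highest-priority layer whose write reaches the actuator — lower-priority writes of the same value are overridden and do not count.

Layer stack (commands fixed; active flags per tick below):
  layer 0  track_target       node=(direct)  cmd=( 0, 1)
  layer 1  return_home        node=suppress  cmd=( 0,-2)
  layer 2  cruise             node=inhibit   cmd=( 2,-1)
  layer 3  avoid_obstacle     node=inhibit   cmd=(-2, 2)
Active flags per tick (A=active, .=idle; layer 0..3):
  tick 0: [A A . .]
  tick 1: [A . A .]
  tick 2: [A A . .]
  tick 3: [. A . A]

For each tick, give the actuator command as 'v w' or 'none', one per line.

tick 0:
  L0 track_target: active, feeds wire = (0, 1)
  L1 return_home: active, suppressor → wire = (0, -2)
  L2 cruise: idle → wire stays (0, -2)
  L3 avoid_obstacle: idle → wire stays (0, -2)
  actuator = (0, -2)
tick 1:
  L0 track_target: active, feeds wire = (0, 1)
  L1 return_home: idle → wire stays (0, 1)
  L2 cruise: active, inhibitor → wire = none
  L3 avoid_obstacle: idle → wire stays none
  actuator = none
tick 2:
  L0 track_target: active, feeds wire = (0, 1)
  L1 return_home: active, suppressor → wire = (0, -2)
  L2 cruise: idle → wire stays (0, -2)
  L3 avoid_obstacle: idle → wire stays (0, -2)
  actuator = (0, -2)
tick 3:
  L0 track_target: idle → wire = none
  L1 return_home: active, suppressor → wire = (0, -2)
  L2 cruise: idle → wire stays (0, -2)
  L3 avoid_obstacle: active, inhibitor → wire = none
  actuator = none

0 -2
none
0 -2
none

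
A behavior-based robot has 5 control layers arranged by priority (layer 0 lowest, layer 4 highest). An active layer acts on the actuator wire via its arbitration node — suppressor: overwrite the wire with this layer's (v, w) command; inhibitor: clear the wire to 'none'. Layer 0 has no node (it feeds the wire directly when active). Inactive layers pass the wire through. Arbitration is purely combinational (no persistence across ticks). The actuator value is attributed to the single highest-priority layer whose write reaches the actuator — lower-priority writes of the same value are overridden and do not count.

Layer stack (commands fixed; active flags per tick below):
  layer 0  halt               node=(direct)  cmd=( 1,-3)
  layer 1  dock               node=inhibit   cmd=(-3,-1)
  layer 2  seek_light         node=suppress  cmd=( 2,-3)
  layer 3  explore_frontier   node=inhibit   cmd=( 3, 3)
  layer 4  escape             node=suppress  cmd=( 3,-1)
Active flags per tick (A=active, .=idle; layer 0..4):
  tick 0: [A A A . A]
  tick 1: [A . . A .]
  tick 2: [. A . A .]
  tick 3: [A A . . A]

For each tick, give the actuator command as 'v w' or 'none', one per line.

3 -1
none
none
3 -1

tick 0:
  layer 0 (halt) active — direct: (1, -3)
  layer 1 (dock) active — inhibits: none
  layer 2 (seek_light) active — suppresses: (2, -3)
  layer 3 (explore_frontier) idle — unchanged: (2, -3)
  layer 4 (escape) active — suppresses: (3, -1)
  → actuator (3, -1)
tick 1:
  layer 0 (halt) active — direct: (1, -3)
  layer 1 (dock) idle — unchanged: (1, -3)
  layer 2 (seek_light) idle — unchanged: (1, -3)
  layer 3 (explore_frontier) active — inhibits: none
  layer 4 (escape) idle — unchanged: none
  → actuator none
tick 2:
  layer 0 (halt) idle — none
  layer 1 (dock) active — inhibits: none
  layer 2 (seek_light) idle — unchanged: none
  layer 3 (explore_frontier) active — inhibits: none
  layer 4 (escape) idle — unchanged: none
  → actuator none
tick 3:
  layer 0 (halt) active — direct: (1, -3)
  layer 1 (dock) active — inhibits: none
  layer 2 (seek_light) idle — unchanged: none
  layer 3 (explore_frontier) idle — unchanged: none
  layer 4 (escape) active — suppresses: (3, -1)
  → actuator (3, -1)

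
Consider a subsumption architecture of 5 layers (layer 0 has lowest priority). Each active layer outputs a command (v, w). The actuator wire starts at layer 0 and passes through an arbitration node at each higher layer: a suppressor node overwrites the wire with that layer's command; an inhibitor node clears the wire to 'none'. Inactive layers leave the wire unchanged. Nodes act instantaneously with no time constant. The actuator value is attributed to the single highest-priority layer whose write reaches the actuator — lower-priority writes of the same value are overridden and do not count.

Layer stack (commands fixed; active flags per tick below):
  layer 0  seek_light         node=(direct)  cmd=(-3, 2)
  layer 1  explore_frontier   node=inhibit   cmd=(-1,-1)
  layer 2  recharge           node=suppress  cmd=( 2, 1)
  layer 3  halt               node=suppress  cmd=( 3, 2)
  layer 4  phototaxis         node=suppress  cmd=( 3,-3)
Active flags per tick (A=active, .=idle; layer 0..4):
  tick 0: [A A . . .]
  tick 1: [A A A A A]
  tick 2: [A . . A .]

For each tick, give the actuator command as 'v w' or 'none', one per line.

tick 0:
  [0] seek_light on; wire := (-3, 2)
  [1] explore_frontier on (inhibit); wire := none
  [2] recharge off; pass none
  [3] halt off; pass none
  [4] phototaxis off; pass none
  output none
tick 1:
  [0] seek_light on; wire := (-3, 2)
  [1] explore_frontier on (inhibit); wire := none
  [2] recharge on (suppress); wire := (2, 1)
  [3] halt on (suppress); wire := (3, 2)
  [4] phototaxis on (suppress); wire := (3, -3)
  output (3, -3)
tick 2:
  [0] seek_light on; wire := (-3, 2)
  [1] explore_frontier off; pass (-3, 2)
  [2] recharge off; pass (-3, 2)
  [3] halt on (suppress); wire := (3, 2)
  [4] phototaxis off; pass (3, 2)
  output (3, 2)

none
3 -3
3 2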